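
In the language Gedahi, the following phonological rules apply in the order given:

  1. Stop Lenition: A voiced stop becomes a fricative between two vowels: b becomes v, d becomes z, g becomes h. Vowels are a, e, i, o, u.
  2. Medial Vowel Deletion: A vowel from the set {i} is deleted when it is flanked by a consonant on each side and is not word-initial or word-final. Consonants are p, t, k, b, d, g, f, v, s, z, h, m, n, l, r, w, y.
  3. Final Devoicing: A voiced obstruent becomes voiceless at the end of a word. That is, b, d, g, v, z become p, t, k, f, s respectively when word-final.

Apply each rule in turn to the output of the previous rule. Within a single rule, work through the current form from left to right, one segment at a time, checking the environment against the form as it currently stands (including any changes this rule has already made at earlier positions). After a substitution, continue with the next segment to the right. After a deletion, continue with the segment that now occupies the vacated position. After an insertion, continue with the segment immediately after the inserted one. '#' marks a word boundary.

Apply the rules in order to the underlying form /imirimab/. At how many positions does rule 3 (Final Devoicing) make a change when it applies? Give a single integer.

1 Stop Lenition: no change — [imirimab]
2 Medial Vowel Deletion: [imirimab] → [imrmab]
3 Final Devoicing: [imrmab] → [imrmap]
Rule 3 changed 1 position(s).

1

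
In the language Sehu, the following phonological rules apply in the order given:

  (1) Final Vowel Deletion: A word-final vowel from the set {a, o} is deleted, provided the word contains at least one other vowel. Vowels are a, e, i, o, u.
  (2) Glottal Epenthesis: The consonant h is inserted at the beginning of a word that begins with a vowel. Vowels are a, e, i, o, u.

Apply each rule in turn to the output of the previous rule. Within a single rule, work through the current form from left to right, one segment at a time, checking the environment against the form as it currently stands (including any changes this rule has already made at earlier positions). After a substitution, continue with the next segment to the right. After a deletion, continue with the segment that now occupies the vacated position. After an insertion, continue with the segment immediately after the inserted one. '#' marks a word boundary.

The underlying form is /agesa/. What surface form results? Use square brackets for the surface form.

[hages]

(1) Final Vowel Deletion: [agesa] → [ages]
(2) Glottal Epenthesis: [ages] → [hages]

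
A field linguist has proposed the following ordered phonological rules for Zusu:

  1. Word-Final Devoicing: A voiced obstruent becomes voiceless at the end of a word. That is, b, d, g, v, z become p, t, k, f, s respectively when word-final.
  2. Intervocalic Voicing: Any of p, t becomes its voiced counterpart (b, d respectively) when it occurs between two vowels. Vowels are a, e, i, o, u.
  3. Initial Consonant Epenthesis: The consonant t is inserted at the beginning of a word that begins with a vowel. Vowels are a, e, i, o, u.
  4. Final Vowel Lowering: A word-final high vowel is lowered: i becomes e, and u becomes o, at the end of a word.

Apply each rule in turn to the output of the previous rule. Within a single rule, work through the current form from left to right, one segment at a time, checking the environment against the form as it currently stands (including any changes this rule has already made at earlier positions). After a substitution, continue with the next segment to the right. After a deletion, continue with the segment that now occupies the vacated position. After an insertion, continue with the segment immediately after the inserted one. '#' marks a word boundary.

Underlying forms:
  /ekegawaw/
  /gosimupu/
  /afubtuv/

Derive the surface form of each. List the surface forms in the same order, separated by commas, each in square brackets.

[tekegawaw], [gosimubo], [tafubtuf]

/ekegawaw/:
  1 Word-Final Devoicing: no change — [ekegawaw]
  2 Intervocalic Voicing: no change — [ekegawaw]
  3 Initial Consonant Epenthesis: [ekegawaw] → [tekegawaw]
  4 Final Vowel Lowering: no change — [tekegawaw]
/gosimupu/:
  1 Word-Final Devoicing: no change — [gosimupu]
  2 Intervocalic Voicing: [gosimupu] → [gosimubu]
  3 Initial Consonant Epenthesis: no change — [gosimubu]
  4 Final Vowel Lowering: [gosimubu] → [gosimubo]
/afubtuv/:
  1 Word-Final Devoicing: [afubtuv] → [afubtuf]
  2 Intervocalic Voicing: no change — [afubtuf]
  3 Initial Consonant Epenthesis: [afubtuf] → [tafubtuf]
  4 Final Vowel Lowering: no change — [tafubtuf]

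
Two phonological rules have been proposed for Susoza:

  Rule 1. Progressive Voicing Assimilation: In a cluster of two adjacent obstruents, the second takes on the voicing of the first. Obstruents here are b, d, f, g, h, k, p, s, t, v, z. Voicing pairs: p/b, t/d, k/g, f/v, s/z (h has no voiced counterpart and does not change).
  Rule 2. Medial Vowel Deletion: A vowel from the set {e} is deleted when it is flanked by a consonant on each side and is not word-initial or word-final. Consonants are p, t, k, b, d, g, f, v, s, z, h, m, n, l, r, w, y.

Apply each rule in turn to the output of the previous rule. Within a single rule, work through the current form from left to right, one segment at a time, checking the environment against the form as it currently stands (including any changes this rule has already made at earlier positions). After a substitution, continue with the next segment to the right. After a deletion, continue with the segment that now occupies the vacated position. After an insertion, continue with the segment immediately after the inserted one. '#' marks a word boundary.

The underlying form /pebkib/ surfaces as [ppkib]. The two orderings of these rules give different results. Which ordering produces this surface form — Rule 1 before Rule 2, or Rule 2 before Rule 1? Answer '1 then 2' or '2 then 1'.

2 then 1

Order 1 then 2:
  1 Progressive Voicing Assimilation: [pebkib] → [pebgib]
  2 Medial Vowel Deletion: [pebgib] → [pbgib]
  result: [pbgib]
Order 2 then 1:
  2 Medial Vowel Deletion: [pebkib] → [pbkib]
  1 Progressive Voicing Assimilation: [pbkib] → [ppkib]
  result: [ppkib]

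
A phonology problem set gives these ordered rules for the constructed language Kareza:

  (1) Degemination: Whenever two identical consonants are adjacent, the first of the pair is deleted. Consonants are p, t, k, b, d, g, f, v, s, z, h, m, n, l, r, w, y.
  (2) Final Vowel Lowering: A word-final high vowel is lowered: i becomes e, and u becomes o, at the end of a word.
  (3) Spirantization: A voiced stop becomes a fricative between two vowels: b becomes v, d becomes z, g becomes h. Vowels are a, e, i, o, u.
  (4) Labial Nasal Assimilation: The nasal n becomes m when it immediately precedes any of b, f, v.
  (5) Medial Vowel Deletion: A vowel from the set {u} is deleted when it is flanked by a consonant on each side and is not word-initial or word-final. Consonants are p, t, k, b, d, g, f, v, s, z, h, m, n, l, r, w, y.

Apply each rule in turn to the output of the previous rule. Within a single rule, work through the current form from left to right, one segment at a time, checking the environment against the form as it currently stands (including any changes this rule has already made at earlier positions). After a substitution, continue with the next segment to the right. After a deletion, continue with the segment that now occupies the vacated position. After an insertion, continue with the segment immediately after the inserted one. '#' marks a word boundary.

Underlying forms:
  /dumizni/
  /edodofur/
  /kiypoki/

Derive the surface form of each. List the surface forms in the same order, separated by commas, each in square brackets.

[dmizne], [ezozofr], [kiypoke]

/dumizni/:
  (1) Degemination: no change — [dumizni]
  (2) Final Vowel Lowering: [dumizni] → [dumizne]
  (3) Spirantization: no change — [dumizne]
  (4) Labial Nasal Assimilation: no change — [dumizne]
  (5) Medial Vowel Deletion: [dumizne] → [dmizne]
/edodofur/:
  (1) Degemination: no change — [edodofur]
  (2) Final Vowel Lowering: no change — [edodofur]
  (3) Spirantization: [edodofur] → [ezozofur]
  (4) Labial Nasal Assimilation: no change — [ezozofur]
  (5) Medial Vowel Deletion: [ezozofur] → [ezozofr]
/kiypoki/:
  (1) Degemination: no change — [kiypoki]
  (2) Final Vowel Lowering: [kiypoki] → [kiypoke]
  (3) Spirantization: no change — [kiypoke]
  (4) Labial Nasal Assimilation: no change — [kiypoke]
  (5) Medial Vowel Deletion: no change — [kiypoke]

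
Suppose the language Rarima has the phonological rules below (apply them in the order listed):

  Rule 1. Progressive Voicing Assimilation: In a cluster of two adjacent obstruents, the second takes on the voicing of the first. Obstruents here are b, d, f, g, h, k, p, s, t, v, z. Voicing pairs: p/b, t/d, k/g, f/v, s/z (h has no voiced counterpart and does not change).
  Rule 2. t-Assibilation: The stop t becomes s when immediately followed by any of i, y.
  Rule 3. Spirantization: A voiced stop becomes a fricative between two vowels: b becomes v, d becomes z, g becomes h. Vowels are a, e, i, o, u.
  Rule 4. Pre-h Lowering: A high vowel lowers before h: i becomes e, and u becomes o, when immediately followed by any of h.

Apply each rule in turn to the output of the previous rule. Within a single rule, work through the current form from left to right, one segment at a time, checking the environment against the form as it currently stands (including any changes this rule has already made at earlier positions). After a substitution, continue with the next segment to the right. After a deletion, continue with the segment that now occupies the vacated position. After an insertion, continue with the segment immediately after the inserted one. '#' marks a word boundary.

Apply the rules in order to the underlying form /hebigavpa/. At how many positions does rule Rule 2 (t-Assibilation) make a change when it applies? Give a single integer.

0

Rule 1 Progressive Voicing Assimilation: [hebigavpa] → [hebigavba]
Rule 2 t-Assibilation: no change — [hebigavba]
Rule 3 Spirantization: [hebigavba] → [hevihavba]
Rule 4 Pre-h Lowering: [hevihavba] → [hevehavba]
Rule Rule 2 changed 0 position(s).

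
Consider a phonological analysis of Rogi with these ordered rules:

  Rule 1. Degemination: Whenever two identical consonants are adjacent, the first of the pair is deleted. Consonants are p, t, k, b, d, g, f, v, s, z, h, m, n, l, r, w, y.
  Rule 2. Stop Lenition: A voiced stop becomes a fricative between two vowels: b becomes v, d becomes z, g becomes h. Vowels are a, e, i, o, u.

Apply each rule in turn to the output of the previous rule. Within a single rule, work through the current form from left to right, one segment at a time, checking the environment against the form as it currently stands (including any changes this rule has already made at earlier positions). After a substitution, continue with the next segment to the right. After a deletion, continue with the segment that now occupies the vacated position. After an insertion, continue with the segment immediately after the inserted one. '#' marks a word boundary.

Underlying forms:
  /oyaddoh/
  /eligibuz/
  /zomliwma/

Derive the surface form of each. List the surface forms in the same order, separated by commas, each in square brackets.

/oyaddoh/:
  Rule 1 Degemination: [oyaddoh] → [oyadoh]
  Rule 2 Stop Lenition: [oyadoh] → [oyazoh]
/eligibuz/:
  Rule 1 Degemination: no change — [eligibuz]
  Rule 2 Stop Lenition: [eligibuz] → [elihivuz]
/zomliwma/:
  Rule 1 Degemination: no change — [zomliwma]
  Rule 2 Stop Lenition: no change — [zomliwma]

[oyazoh], [elihivuz], [zomliwma]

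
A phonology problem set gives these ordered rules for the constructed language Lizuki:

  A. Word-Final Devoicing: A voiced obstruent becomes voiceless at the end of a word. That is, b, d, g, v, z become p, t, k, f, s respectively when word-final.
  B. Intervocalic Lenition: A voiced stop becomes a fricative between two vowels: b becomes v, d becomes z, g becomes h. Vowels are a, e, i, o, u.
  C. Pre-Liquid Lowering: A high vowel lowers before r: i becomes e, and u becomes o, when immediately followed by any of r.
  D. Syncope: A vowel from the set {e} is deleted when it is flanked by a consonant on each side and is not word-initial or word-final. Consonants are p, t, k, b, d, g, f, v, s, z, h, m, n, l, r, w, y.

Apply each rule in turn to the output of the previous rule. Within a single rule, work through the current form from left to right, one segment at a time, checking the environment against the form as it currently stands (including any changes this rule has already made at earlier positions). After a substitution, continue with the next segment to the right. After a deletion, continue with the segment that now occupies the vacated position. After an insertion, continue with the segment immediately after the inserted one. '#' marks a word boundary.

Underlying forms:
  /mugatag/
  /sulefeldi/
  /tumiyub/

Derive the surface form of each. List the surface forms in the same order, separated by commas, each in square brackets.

[muhatak], [sulfldi], [tumiyup]

/mugatag/:
  A Word-Final Devoicing: [mugatag] → [mugatak]
  B Intervocalic Lenition: [mugatak] → [muhatak]
  C Pre-Liquid Lowering: no change — [muhatak]
  D Syncope: no change — [muhatak]
/sulefeldi/:
  A Word-Final Devoicing: no change — [sulefeldi]
  B Intervocalic Lenition: no change — [sulefeldi]
  C Pre-Liquid Lowering: no change — [sulefeldi]
  D Syncope: [sulefeldi] → [sulfldi]
/tumiyub/:
  A Word-Final Devoicing: [tumiyub] → [tumiyup]
  B Intervocalic Lenition: no change — [tumiyup]
  C Pre-Liquid Lowering: no change — [tumiyup]
  D Syncope: no change — [tumiyup]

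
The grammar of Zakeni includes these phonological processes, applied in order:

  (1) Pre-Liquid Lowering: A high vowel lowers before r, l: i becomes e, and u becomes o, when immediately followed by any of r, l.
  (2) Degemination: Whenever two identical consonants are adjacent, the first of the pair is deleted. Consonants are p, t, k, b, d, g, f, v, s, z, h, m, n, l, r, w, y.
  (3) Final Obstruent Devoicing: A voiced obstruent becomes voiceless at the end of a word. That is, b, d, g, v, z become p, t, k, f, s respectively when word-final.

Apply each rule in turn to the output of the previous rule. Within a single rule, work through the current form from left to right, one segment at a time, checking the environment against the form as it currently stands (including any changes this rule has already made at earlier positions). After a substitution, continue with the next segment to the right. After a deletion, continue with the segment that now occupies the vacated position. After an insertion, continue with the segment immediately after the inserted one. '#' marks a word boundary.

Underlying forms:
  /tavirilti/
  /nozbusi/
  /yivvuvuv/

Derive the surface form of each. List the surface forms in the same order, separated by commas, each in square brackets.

/tavirilti/:
  (1) Pre-Liquid Lowering: [tavirilti] → [taverelti]
  (2) Degemination: no change — [taverelti]
  (3) Final Obstruent Devoicing: no change — [taverelti]
/nozbusi/:
  (1) Pre-Liquid Lowering: no change — [nozbusi]
  (2) Degemination: no change — [nozbusi]
  (3) Final Obstruent Devoicing: no change — [nozbusi]
/yivvuvuv/:
  (1) Pre-Liquid Lowering: no change — [yivvuvuv]
  (2) Degemination: [yivvuvuv] → [yivuvuv]
  (3) Final Obstruent Devoicing: [yivuvuv] → [yivuvuf]

[taverelti], [nozbusi], [yivuvuf]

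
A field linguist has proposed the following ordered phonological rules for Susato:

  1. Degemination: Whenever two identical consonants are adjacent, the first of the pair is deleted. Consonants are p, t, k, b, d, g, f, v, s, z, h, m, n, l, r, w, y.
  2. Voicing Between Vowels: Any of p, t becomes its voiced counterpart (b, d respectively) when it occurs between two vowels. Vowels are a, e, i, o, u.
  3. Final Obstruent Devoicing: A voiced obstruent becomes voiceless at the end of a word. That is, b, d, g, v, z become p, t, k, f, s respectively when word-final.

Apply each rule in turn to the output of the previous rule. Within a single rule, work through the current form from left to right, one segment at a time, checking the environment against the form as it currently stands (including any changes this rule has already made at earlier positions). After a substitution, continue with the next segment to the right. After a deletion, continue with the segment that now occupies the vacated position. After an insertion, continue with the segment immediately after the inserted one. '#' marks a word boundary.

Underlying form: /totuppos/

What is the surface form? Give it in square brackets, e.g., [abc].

[todubos]

1 Degemination: [totuppos] → [totupos]
2 Voicing Between Vowels: [totupos] → [todubos]
3 Final Obstruent Devoicing: no change — [todubos]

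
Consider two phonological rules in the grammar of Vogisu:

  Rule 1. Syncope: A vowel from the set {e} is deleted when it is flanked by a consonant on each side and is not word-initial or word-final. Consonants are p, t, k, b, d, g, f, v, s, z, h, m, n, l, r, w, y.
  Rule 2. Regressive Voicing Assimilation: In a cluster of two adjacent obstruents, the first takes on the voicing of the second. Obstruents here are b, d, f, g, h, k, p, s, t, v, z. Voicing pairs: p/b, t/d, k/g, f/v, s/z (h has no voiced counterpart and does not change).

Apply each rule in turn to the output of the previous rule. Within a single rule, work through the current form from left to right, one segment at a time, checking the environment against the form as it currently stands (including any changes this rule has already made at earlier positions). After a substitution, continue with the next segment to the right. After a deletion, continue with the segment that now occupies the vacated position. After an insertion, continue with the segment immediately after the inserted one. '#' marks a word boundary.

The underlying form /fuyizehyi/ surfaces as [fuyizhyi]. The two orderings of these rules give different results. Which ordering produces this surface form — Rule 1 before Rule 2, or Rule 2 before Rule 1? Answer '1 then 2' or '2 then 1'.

2 then 1

Order 1 then 2:
  1 Syncope: [fuyizehyi] → [fuyizhyi]
  2 Regressive Voicing Assimilation: [fuyizhyi] → [fuyishyi]
  result: [fuyishyi]
Order 2 then 1:
  2 Regressive Voicing Assimilation: no change — [fuyizehyi]
  1 Syncope: [fuyizehyi] → [fuyizhyi]
  result: [fuyizhyi]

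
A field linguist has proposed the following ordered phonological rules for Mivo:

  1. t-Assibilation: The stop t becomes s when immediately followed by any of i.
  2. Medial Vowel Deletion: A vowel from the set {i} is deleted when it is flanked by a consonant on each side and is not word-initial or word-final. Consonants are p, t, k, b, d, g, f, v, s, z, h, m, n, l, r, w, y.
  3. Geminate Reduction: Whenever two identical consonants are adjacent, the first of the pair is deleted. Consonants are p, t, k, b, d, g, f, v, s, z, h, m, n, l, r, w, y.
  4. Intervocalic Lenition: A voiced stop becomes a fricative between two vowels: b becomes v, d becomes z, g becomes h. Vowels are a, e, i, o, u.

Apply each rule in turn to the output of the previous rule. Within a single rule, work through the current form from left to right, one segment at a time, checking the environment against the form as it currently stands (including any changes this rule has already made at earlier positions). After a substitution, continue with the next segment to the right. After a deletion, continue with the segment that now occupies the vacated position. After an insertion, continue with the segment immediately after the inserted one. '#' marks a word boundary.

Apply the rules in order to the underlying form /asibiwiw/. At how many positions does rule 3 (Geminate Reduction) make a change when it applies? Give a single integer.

1

1 t-Assibilation: no change — [asibiwiw]
2 Medial Vowel Deletion: [asibiwiw] → [asbww]
3 Geminate Reduction: [asbww] → [asbw]
4 Intervocalic Lenition: no change — [asbw]
Rule 3 changed 1 position(s).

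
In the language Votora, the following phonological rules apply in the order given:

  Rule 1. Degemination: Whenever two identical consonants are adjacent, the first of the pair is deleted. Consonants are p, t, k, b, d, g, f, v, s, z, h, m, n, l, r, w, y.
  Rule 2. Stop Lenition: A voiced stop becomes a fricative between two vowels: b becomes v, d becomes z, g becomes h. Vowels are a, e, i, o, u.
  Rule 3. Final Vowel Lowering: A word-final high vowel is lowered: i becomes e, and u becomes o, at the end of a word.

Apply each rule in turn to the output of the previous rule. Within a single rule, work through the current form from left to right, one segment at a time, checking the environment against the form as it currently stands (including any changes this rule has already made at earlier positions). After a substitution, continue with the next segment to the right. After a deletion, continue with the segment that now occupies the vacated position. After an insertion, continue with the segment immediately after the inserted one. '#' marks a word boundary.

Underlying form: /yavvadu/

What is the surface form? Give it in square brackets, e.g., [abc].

[yavazo]

Rule 1 Degemination: [yavvadu] → [yavadu]
Rule 2 Stop Lenition: [yavadu] → [yavazu]
Rule 3 Final Vowel Lowering: [yavazu] → [yavazo]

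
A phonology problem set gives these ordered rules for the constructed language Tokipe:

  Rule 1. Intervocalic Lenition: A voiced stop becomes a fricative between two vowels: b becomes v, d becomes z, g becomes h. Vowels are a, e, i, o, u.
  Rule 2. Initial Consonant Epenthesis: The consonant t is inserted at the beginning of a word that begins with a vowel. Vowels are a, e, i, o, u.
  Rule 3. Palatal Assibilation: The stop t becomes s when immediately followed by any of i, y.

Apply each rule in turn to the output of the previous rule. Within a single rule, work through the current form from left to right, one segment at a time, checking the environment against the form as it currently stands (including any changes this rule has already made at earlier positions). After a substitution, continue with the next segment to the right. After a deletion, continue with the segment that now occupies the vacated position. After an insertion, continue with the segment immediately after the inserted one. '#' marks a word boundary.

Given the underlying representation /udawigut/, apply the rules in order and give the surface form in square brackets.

[tuzawihut]

Rule 1 Intervocalic Lenition: [udawigut] → [uzawihut]
Rule 2 Initial Consonant Epenthesis: [uzawihut] → [tuzawihut]
Rule 3 Palatal Assibilation: no change — [tuzawihut]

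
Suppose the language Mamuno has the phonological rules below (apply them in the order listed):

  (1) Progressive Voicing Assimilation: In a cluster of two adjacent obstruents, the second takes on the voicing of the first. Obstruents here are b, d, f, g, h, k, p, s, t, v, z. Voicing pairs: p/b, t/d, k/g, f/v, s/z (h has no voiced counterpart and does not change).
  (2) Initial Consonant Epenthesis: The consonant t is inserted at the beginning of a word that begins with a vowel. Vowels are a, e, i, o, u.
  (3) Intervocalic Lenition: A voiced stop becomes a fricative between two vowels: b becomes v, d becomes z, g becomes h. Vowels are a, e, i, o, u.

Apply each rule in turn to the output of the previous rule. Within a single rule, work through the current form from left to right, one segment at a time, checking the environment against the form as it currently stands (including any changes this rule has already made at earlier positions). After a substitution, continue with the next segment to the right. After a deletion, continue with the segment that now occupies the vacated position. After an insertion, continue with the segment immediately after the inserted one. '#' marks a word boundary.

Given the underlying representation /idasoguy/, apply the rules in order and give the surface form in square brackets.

[tizasohuy]

(1) Progressive Voicing Assimilation: no change — [idasoguy]
(2) Initial Consonant Epenthesis: [idasoguy] → [tidasoguy]
(3) Intervocalic Lenition: [tidasoguy] → [tizasohuy]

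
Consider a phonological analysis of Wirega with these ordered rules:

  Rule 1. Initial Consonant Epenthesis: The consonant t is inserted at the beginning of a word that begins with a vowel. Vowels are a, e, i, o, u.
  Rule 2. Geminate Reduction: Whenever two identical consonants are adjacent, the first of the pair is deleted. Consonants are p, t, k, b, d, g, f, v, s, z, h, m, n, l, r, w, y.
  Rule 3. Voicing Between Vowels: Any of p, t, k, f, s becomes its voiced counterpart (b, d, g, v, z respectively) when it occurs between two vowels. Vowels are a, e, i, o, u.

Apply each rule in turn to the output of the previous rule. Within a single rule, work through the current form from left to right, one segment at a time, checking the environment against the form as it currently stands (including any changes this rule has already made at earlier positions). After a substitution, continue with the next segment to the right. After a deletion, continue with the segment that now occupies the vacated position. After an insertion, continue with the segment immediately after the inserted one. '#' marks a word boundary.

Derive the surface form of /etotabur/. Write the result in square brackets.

Rule 1 Initial Consonant Epenthesis: [etotabur] → [tetotabur]
Rule 2 Geminate Reduction: no change — [tetotabur]
Rule 3 Voicing Between Vowels: [tetotabur] → [tedodabur]

[tedodabur]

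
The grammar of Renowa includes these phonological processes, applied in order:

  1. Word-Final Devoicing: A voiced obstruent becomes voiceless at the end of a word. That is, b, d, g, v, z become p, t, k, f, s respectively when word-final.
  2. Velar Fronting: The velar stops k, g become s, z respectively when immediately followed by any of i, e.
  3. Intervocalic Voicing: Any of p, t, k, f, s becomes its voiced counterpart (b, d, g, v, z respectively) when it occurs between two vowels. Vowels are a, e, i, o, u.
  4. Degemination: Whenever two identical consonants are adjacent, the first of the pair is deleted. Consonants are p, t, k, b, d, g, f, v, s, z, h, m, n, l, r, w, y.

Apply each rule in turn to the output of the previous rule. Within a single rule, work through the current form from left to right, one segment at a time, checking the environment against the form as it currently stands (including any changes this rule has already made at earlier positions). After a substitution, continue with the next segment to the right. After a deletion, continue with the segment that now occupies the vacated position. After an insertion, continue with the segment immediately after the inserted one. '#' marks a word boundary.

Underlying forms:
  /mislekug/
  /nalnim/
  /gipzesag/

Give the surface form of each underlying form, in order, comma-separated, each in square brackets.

[misleguk], [nalnim], [zipzezak]

/mislekug/:
  1 Word-Final Devoicing: [mislekug] → [mislekuk]
  2 Velar Fronting: no change — [mislekuk]
  3 Intervocalic Voicing: [mislekuk] → [misleguk]
  4 Degemination: no change — [misleguk]
/nalnim/:
  1 Word-Final Devoicing: no change — [nalnim]
  2 Velar Fronting: no change — [nalnim]
  3 Intervocalic Voicing: no change — [nalnim]
  4 Degemination: no change — [nalnim]
/gipzesag/:
  1 Word-Final Devoicing: [gipzesag] → [gipzesak]
  2 Velar Fronting: [gipzesak] → [zipzesak]
  3 Intervocalic Voicing: [zipzesak] → [zipzezak]
  4 Degemination: no change — [zipzezak]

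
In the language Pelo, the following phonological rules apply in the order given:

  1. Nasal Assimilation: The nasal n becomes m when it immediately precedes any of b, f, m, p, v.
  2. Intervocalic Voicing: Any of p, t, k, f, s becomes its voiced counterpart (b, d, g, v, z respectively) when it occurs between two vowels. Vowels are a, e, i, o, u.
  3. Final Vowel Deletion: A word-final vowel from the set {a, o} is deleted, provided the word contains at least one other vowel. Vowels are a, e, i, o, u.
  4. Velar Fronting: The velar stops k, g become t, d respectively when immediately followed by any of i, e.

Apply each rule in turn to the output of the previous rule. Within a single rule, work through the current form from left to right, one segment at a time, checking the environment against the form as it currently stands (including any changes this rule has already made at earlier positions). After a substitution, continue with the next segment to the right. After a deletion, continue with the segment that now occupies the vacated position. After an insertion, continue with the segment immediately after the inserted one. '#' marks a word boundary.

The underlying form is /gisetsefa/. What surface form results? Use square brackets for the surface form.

1 Nasal Assimilation: no change — [gisetsefa]
2 Intervocalic Voicing: [gisetsefa] → [gizetseva]
3 Final Vowel Deletion: [gizetseva] → [gizetsev]
4 Velar Fronting: [gizetsev] → [dizetsev]

[dizetsev]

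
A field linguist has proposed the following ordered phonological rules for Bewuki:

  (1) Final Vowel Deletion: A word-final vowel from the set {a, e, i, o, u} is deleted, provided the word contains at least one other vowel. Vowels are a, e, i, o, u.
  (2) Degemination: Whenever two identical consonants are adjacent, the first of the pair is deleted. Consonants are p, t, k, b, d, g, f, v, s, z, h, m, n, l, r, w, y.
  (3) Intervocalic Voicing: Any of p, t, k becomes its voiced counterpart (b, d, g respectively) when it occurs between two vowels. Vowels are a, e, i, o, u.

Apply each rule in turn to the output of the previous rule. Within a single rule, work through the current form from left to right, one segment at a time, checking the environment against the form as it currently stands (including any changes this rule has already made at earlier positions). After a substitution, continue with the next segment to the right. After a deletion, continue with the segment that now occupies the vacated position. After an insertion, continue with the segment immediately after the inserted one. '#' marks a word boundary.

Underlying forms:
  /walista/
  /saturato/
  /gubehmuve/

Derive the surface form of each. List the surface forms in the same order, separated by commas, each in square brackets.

/walista/:
  (1) Final Vowel Deletion: [walista] → [walist]
  (2) Degemination: no change — [walist]
  (3) Intervocalic Voicing: no change — [walist]
/saturato/:
  (1) Final Vowel Deletion: [saturato] → [saturat]
  (2) Degemination: no change — [saturat]
  (3) Intervocalic Voicing: [saturat] → [sadurat]
/gubehmuve/:
  (1) Final Vowel Deletion: [gubehmuve] → [gubehmuv]
  (2) Degemination: no change — [gubehmuv]
  (3) Intervocalic Voicing: no change — [gubehmuv]

[walist], [sadurat], [gubehmuv]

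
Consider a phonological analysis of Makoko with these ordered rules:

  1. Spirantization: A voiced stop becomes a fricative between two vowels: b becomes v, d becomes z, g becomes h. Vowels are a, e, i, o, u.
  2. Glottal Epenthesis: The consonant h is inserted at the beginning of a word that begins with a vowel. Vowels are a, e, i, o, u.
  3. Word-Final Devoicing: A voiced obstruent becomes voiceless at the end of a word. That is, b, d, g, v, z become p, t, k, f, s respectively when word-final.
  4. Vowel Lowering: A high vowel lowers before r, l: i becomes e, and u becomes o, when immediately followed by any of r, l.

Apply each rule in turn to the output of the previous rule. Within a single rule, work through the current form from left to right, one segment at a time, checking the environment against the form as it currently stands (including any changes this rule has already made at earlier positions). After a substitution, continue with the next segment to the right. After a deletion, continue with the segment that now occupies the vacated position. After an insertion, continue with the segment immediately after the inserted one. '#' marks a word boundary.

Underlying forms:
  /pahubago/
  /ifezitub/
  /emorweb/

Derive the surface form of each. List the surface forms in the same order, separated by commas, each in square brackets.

/pahubago/:
  1 Spirantization: [pahubago] → [pahuvaho]
  2 Glottal Epenthesis: no change — [pahuvaho]
  3 Word-Final Devoicing: no change — [pahuvaho]
  4 Vowel Lowering: no change — [pahuvaho]
/ifezitub/:
  1 Spirantization: no change — [ifezitub]
  2 Glottal Epenthesis: [ifezitub] → [hifezitub]
  3 Word-Final Devoicing: [hifezitub] → [hifezitup]
  4 Vowel Lowering: no change — [hifezitup]
/emorweb/:
  1 Spirantization: no change — [emorweb]
  2 Glottal Epenthesis: [emorweb] → [hemorweb]
  3 Word-Final Devoicing: [hemorweb] → [hemorwep]
  4 Vowel Lowering: no change — [hemorwep]

[pahuvaho], [hifezitup], [hemorwep]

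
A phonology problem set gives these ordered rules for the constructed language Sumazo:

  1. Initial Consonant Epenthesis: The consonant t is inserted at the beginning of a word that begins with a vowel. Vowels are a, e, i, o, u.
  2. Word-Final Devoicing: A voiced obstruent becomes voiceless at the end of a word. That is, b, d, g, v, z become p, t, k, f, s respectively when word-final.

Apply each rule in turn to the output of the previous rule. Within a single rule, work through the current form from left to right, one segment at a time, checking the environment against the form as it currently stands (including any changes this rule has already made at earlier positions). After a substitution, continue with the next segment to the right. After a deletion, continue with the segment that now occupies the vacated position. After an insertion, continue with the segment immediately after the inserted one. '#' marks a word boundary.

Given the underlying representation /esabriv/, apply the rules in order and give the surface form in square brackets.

1 Initial Consonant Epenthesis: [esabriv] → [tesabriv]
2 Word-Final Devoicing: [tesabriv] → [tesabrif]

[tesabrif]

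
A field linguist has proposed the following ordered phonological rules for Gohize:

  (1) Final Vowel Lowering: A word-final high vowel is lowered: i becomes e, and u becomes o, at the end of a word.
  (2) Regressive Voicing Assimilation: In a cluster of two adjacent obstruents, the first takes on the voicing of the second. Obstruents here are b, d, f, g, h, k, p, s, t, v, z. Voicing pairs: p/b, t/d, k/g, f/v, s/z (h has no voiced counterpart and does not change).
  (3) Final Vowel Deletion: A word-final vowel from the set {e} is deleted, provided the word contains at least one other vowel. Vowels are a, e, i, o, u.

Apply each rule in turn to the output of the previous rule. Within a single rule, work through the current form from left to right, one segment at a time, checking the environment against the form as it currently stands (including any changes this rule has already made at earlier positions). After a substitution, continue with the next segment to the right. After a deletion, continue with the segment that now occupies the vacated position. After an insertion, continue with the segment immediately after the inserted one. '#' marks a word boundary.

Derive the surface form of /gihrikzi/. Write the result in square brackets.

[gihrigz]

(1) Final Vowel Lowering: [gihrikzi] → [gihrikze]
(2) Regressive Voicing Assimilation: [gihrikze] → [gihrigze]
(3) Final Vowel Deletion: [gihrigze] → [gihrigz]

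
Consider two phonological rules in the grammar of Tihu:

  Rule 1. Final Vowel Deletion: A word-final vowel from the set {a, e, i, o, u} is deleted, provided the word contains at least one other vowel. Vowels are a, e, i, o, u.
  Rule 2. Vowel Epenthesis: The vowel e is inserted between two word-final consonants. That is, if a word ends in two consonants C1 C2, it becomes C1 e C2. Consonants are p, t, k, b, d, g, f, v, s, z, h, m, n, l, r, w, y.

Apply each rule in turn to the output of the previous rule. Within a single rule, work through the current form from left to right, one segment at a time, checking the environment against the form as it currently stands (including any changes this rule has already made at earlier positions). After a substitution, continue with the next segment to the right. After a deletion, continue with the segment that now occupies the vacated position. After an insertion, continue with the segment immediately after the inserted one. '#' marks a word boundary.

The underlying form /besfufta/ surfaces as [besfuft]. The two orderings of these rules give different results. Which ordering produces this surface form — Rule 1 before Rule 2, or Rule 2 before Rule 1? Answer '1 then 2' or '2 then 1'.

Order 1 then 2:
  1 Final Vowel Deletion: [besfufta] → [besfuft]
  2 Vowel Epenthesis: [besfuft] → [besfufet]
  result: [besfufet]
Order 2 then 1:
  2 Vowel Epenthesis: no change — [besfufta]
  1 Final Vowel Deletion: [besfufta] → [besfuft]
  result: [besfuft]

2 then 1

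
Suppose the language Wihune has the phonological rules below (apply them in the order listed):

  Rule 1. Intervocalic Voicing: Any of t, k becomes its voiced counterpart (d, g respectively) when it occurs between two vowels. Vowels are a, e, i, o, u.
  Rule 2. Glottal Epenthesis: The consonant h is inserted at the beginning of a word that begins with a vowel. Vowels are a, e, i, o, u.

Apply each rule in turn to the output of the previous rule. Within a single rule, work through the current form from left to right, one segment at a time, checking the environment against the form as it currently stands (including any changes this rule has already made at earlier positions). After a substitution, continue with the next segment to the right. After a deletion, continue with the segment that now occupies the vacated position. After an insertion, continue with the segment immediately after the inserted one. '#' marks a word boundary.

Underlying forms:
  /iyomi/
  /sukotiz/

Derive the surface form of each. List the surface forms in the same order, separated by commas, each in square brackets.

/iyomi/:
  Rule 1 Intervocalic Voicing: no change — [iyomi]
  Rule 2 Glottal Epenthesis: [iyomi] → [hiyomi]
/sukotiz/:
  Rule 1 Intervocalic Voicing: [sukotiz] → [sugodiz]
  Rule 2 Glottal Epenthesis: no change — [sugodiz]

[hiyomi], [sugodiz]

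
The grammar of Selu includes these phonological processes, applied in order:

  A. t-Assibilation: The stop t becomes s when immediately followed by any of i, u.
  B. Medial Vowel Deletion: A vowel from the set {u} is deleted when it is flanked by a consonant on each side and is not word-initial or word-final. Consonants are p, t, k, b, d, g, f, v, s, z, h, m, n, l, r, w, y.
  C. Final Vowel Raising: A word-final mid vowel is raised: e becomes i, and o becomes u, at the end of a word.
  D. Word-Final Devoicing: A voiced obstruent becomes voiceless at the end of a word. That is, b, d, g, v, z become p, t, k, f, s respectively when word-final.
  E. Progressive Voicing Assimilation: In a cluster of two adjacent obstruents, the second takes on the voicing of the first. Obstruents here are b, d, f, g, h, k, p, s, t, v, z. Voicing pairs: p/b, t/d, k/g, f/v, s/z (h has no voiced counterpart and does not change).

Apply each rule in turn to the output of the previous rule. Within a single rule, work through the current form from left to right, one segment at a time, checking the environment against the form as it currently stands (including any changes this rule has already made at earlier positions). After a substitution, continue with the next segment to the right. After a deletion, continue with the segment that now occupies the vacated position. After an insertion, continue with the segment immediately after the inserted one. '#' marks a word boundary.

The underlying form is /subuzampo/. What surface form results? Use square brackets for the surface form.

[spsampu]

A t-Assibilation: no change — [subuzampo]
B Medial Vowel Deletion: [subuzampo] → [sbzampo]
C Final Vowel Raising: [sbzampo] → [sbzampu]
D Word-Final Devoicing: no change — [sbzampu]
E Progressive Voicing Assimilation: [sbzampu] → [spsampu]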